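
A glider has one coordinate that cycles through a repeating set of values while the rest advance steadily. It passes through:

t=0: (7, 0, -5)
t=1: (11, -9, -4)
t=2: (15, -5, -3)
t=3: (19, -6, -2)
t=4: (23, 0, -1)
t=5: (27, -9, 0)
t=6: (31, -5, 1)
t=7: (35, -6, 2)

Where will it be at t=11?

First: linear, +4 per step → 51 at step 11.
Second: cycles through 0, -9, -5, -6 every 4 steps. Step 11 lands at position 3 of the cycle → -6.
Third: linear, +1 per step → 6 at step 11.

(51, -6, 6)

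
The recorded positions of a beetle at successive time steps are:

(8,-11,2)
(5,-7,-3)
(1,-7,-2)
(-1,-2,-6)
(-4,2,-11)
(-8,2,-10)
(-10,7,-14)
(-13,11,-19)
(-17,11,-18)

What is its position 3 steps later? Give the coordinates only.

Step-to-step displacements: (-3,+4,-5), (-4,+0,+1), (-2,+5,-4), (-3,+4,-5), (-4,+0,+1), (-2,+5,-4), (-3,+4,-5), (-4,+0,+1) — a repeating cycle of length 3.
step 9: apply (-2,+5,-4) → (-19,16,-22)
step 10: apply (-3,+4,-5) → (-22,20,-27)
step 11: apply (-4,+0,+1) → (-26,20,-26)

(-26,20,-26)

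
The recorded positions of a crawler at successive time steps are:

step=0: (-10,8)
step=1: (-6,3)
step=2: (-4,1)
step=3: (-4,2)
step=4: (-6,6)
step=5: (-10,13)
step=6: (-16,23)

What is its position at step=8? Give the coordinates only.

Successive displacements: (+4,-5), (+2,-2), (+0,+1), (-2,+4), (-4,+7), (-6,+10) — each changes by (-2,+3).
step 7: (-16,23) + (-8,+13) → (-24,36)
step 8: (-24,36) + (-10,+16) → (-34,52)

(-34,52)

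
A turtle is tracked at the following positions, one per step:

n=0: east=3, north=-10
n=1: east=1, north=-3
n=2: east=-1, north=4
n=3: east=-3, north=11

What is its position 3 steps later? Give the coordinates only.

east=-9, north=32

Constant displacement of (-2,+7) per step.
step 4: east=-3, north=11 + (-2,+7) → east=-5, north=18
step 5: east=-5, north=18 + (-2,+7) → east=-7, north=25
step 6: east=-7, north=25 + (-2,+7) → east=-9, north=32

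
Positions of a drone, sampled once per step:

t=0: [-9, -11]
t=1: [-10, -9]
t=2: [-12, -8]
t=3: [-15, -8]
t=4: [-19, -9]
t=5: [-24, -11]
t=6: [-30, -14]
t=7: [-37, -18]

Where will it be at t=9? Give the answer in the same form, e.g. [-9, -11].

Taking differences between consecutive positions: [-1, +2], [-2, +1], [-3, +0], [-4, -1], [-5, -2], [-6, -3], [-7, -4]. These grow by [-1, -1] each step.
step 8: [-37, -18] + [-8, -5] → [-45, -23]
step 9: [-45, -23] + [-9, -6] → [-54, -29]

[-54, -29]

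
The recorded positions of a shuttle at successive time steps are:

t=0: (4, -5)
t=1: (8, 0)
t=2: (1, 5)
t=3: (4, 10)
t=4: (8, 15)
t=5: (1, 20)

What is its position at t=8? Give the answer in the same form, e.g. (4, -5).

(1, 35)

First: cycles through 4, 8, 1 every 3 steps. Step 8 lands at position 2 of the cycle → 1.
Second: linear, +5 per step → 35 at step 8.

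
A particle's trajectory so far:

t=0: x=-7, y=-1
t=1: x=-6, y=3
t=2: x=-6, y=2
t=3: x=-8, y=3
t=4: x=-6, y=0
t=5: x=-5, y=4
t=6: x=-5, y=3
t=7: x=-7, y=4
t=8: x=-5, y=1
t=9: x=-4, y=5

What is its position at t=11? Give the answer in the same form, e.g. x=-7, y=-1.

x=-6, y=5

The moves between consecutive positions are (+1, +4), (+0, -1), (-2, +1), (+2, -3), (+1, +4), (+0, -1), (-2, +1), (+2, -3), (+1, +4); they repeat the 4-cycle [(+1, +4), (+0, -1), (-2, +1), (+2, -3)].
step 10: apply (+0, -1) → x=-4, y=4
step 11: apply (-2, +1) → x=-6, y=5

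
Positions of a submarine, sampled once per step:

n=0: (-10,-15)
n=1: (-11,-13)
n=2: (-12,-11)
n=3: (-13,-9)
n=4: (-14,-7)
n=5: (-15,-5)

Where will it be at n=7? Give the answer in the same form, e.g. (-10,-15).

The position changes by (-1,+2) every step.
step 6: (-15,-5) + (-1,+2) → (-16,-3)
step 7: (-16,-3) + (-1,+2) → (-17,-1)

(-17,-1)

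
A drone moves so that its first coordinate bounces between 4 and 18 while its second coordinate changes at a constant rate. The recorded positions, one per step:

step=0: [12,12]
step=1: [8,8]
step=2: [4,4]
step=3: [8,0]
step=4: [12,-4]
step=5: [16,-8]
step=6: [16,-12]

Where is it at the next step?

[12,-16]

The first coordinate reflects between 4 and 18, moving 4 per step.
  step 7: 16 → 12
The second coordinate changes by -4 each step: at step 7 it is -16.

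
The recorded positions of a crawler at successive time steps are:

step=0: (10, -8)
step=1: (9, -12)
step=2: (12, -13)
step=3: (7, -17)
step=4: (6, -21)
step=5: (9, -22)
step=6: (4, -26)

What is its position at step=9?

(1, -35)

Step-to-step displacements: (-1, -4), (+3, -1), (-5, -4), (-1, -4), (+3, -1), (-5, -4) — a repeating cycle of length 3.
step 7: apply (-1, -4) → (3, -30)
step 8: apply (+3, -1) → (6, -31)
step 9: apply (-5, -4) → (1, -35)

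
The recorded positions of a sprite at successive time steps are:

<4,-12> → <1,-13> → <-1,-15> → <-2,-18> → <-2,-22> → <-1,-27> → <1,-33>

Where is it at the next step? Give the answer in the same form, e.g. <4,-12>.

<4,-40>

First differences are <-3,-1>, <-2,-2>, <-1,-3>, <+0,-4>, <+1,-5>, <+2,-6>; their common second difference is <+1,-1> (constant acceleration).
step 7: <1,-33> + <+3,-7> → <4,-40>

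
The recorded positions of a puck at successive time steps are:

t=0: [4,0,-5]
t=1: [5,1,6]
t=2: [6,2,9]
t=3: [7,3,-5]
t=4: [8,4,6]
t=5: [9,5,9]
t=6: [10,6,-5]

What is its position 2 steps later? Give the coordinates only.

[12,8,9]

First: linear, +1 per step → 12 at step 8.
Second: linear, +1 per step → 8 at step 8.
Third: cycles through -5, 6, 9 every 3 steps. Step 8 lands at position 2 of the cycle → 9.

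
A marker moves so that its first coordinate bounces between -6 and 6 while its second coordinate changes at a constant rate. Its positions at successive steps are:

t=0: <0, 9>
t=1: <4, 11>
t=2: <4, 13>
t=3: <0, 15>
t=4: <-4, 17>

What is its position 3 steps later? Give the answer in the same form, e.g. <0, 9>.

The first coordinate travels 4 per step and bounces off the walls at -6 and 6.
  step 5: -4 → -4
  step 6: -4 → 0
  step 7: 0 → 4
The second coordinate changes by +2 each step: at step 7 it is 23.

<4, 23>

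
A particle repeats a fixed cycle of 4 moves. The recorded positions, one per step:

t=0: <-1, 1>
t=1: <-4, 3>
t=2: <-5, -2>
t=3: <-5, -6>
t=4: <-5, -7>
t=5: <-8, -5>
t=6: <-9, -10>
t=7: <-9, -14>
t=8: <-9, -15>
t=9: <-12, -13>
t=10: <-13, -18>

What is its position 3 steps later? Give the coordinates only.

The moves between consecutive positions are <-3, +2>, <-1, -5>, <+0, -4>, <+0, -1>, <-3, +2>, <-1, -5>, <+0, -4>, <+0, -1>, <-3, +2>, <-1, -5>; they repeat the 4-cycle [<-3, +2>, <-1, -5>, <+0, -4>, <+0, -1>].
step 11: apply <+0, -4> → <-13, -22>
step 12: apply <+0, -1> → <-13, -23>
step 13: apply <-3, +2> → <-16, -21>

<-16, -21>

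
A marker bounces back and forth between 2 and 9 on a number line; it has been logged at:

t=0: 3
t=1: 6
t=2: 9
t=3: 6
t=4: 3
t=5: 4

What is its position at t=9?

2

The value travels 3 per step and bounces off the walls at 2 and 9.
  step 6: 4 → 7
  step 7: 7 → 8
  step 8: 8 → 5
  step 9: 5 → 2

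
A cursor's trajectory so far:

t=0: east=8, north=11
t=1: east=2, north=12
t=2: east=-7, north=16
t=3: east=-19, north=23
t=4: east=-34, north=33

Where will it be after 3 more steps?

east=-97, north=81

First differences are (-6, +1), (-9, +4), (-12, +7), (-15, +10); their common second difference is (-3, +3) (constant acceleration).
step 5: east=-34, north=33 + (-18, +13) → east=-52, north=46
step 6: east=-52, north=46 + (-21, +16) → east=-73, north=62
step 7: east=-73, north=62 + (-24, +19) → east=-97, north=81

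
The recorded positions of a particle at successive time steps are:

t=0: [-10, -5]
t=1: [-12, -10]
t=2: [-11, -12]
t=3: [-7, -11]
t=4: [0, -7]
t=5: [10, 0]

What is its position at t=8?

First differences are [-2, -5], [+1, -2], [+4, +1], [+7, +4], [+10, +7]; their common second difference is [+3, +3] (constant acceleration).
step 6: [10, 0] + [+13, +10] → [23, 10]
step 7: [23, 10] + [+16, +13] → [39, 23]
step 8: [39, 23] + [+19, +16] → [58, 39]

[58, 39]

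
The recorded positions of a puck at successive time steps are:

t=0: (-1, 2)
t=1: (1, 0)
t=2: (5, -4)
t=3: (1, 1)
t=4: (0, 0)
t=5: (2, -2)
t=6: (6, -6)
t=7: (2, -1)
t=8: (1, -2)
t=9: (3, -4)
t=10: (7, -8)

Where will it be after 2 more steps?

Step-to-step displacements: (+2, -2), (+4, -4), (-4, +5), (-1, -1), (+2, -2), (+4, -4), (-4, +5), (-1, -1), (+2, -2), (+4, -4) — a repeating cycle of length 4.
step 11: apply (-4, +5) → (3, -3)
step 12: apply (-1, -1) → (2, -4)

(2, -4)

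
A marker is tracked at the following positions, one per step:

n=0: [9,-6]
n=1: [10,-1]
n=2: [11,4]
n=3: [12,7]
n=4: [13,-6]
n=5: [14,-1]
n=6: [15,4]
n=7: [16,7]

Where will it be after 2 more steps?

[18,-1]

First: linear, +1 per step → 18 at step 9.
Second: cycles through -6, -1, 4, 7 every 4 steps. Step 9 lands at position 1 of the cycle → -1.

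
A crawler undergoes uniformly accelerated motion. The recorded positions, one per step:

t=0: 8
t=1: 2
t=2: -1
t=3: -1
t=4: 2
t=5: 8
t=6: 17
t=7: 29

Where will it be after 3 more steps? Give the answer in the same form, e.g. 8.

83

Taking differences between consecutive positions: -6, -3, +0, +3, +6, +9, +12. These grow by +3 each step.
step 8: 29 + 15 → 44
step 9: 44 + 18 → 62
step 10: 62 + 21 → 83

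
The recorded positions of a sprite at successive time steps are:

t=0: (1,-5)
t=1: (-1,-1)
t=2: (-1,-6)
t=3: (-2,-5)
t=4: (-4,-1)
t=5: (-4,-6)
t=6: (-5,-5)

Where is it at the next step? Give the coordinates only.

The moves between consecutive positions are (-2,+4), (+0,-5), (-1,+1), (-2,+4), (+0,-5), (-1,+1); they repeat the 3-cycle [(-2,+4), (+0,-5), (-1,+1)].
step 7: apply (-2,+4) → (-7,-1)

(-7,-1)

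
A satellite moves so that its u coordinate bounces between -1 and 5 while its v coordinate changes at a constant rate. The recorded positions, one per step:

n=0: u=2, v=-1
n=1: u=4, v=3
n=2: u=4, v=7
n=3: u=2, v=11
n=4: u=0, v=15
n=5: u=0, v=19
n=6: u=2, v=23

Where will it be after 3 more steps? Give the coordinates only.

The u coordinate travels 2 per step and bounces off the walls at -1 and 5.
  step 7: 2 → 4
  step 8: 4 → 4
  step 9: 4 → 2
The v coordinate changes by +4 each step: at step 9 it is 35.

u=2, v=35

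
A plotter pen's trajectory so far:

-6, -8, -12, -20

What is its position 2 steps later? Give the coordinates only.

-68

Consecutive displacements -2, -4, -8 scale by a factor of 2 each step.
step 4: -20 − 16 → -36
step 5: -36 − 32 → -68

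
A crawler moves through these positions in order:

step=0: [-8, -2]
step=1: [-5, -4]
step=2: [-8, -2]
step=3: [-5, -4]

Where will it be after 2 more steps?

The jumps are [+3, -2], [-3, +2], [+3, -2] — a geometric progression with ratio -1.
step 4: [-5, -4] + [-3, +2] → [-8, -2]
step 5: [-8, -2] + [+3, -2] → [-5, -4]

[-5, -4]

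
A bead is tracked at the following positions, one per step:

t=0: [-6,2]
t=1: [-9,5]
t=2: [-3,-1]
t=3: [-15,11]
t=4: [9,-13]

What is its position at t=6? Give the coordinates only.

[57,-61]

Consecutive displacements [-3,+3], [+6,-6], [-12,+12], [+24,-24] scale by a factor of -2 each step.
step 5: [9,-13] + [-48,+48] → [-39,35]
step 6: [-39,35] + [+96,-96] → [57,-61]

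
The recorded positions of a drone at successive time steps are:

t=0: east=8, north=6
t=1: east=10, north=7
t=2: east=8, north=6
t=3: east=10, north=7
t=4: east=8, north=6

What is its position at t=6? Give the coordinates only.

east=8, north=6

Consecutive displacements (+2, +1), (-2, -1), (+2, +1), (-2, -1) scale by a factor of -1 each step.
step 5: east=8, north=6 + (+2, +1) → east=10, north=7
step 6: east=10, north=7 + (-2, -1) → east=8, north=6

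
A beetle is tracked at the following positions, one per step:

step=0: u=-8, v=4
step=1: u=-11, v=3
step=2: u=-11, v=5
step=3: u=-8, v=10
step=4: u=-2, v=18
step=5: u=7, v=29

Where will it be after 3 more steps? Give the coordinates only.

u=52, v=80

Successive displacements: (-3,-1), (+0,+2), (+3,+5), (+6,+8), (+9,+11) — each changes by (+3,+3).
step 6: u=7, v=29 + (+12,+14) → u=19, v=43
step 7: u=19, v=43 + (+15,+17) → u=34, v=60
step 8: u=34, v=60 + (+18,+20) → u=52, v=80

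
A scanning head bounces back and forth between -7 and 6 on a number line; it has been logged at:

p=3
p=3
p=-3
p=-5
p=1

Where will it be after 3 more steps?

The value reflects between -7 and 6, moving 6 per step.
  step 5: 1 → 5
  step 6: 5 → -1
  step 7: -1 → -7

p=-7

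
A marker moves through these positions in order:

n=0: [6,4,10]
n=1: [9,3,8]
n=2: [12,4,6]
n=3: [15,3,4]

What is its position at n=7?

[27,3,-4]

The first coordinate changes by +3 each step, so at step 7 it is 6 + 7·(3) = 27.
The second coordinate repeats the cycle [4, 3] with period 2; step 7 mod 2 = 1, giving 3.
The third coordinate changes by -2 each step, so at step 7 it is 10 + 7·(-2) = -4.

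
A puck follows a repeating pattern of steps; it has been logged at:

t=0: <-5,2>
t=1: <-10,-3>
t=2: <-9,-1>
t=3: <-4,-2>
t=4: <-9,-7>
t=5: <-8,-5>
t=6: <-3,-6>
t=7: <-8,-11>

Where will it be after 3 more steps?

Step-to-step displacements: <-5,-5>, <+1,+2>, <+5,-1>, <-5,-5>, <+1,+2>, <+5,-1>, <-5,-5> — a repeating cycle of length 3.
step 8: apply <+1,+2> → <-7,-9>
step 9: apply <+5,-1> → <-2,-10>
step 10: apply <-5,-5> → <-7,-15>

<-7,-15>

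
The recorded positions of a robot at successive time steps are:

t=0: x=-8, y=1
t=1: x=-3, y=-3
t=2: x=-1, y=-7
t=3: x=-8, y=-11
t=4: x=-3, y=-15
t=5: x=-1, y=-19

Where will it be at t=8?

x=-1, y=-31

The x coordinate repeats the cycle [-8, -3, -1] with period 3; step 8 mod 3 = 2, giving -1.
The y coordinate changes by -4 each step, so at step 8 it is 1 + 8·(-4) = -31.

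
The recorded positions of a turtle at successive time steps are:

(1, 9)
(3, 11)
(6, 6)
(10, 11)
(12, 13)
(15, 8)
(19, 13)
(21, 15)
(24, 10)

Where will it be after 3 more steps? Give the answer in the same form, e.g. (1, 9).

Step-to-step displacements: (+2, +2), (+3, -5), (+4, +5), (+2, +2), (+3, -5), (+4, +5), (+2, +2), (+3, -5) — a repeating cycle of length 3.
step 9: apply (+4, +5) → (28, 15)
step 10: apply (+2, +2) → (30, 17)
step 11: apply (+3, -5) → (33, 12)

(33, 12)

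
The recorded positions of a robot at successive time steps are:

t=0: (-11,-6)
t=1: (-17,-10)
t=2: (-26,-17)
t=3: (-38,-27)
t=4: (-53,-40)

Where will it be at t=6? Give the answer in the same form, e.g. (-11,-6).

(-92,-75)

Successive displacements: (-6,-4), (-9,-7), (-12,-10), (-15,-13) — each changes by (-3,-3).
step 5: (-53,-40) + (-18,-16) → (-71,-56)
step 6: (-71,-56) + (-21,-19) → (-92,-75)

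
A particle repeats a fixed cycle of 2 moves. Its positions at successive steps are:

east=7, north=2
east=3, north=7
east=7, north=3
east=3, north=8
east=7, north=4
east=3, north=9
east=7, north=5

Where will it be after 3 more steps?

east=3, north=11

Differencing gives (-4,+5), (+4,-4), (-4,+5), (+4,-4), (-4,+5), (+4,-4). This is the pattern (-4,+5), (+4,-4) repeated.
step 7: apply (-4,+5) → east=3, north=10
step 8: apply (+4,-4) → east=7, north=6
step 9: apply (-4,+5) → east=3, north=11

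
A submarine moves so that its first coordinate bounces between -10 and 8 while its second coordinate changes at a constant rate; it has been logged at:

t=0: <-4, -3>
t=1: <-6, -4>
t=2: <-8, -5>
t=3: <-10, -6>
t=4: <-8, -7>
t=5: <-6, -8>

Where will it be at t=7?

The first coordinate reflects between -10 and 8, moving 2 per step.
  step 6: -6 → -4
  step 7: -4 → -2
The second coordinate changes by -1 each step: at step 7 it is -10.

<-2, -10>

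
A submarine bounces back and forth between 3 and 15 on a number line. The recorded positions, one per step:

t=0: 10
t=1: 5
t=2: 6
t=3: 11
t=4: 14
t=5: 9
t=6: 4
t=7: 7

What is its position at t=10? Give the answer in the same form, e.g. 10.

8

The value travels 5 per step and bounces off the walls at 3 and 15.
  step 8: 7 → 12
  step 9: 12 → 13
  step 10: 13 → 8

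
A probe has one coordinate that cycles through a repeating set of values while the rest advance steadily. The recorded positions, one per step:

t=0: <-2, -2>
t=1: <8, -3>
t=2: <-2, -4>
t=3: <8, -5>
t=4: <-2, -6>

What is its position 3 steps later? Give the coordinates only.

First: cycles through -2, 8 every 2 steps. Step 7 lands at position 1 of the cycle → 8.
Second: linear, -1 per step → -9 at step 7.

<8, -9>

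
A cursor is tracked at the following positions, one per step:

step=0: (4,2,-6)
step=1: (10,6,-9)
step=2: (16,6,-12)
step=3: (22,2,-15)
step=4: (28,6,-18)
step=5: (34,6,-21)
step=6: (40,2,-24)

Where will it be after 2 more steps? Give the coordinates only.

The first coordinate changes by +6 each step, so at step 8 it is 4 + 8·(6) = 52.
The second coordinate repeats the cycle [2, 6, 6] with period 3; step 8 mod 3 = 2, giving 6.
The third coordinate changes by -3 each step, so at step 8 it is -6 + 8·(-3) = -30.

(52,6,-30)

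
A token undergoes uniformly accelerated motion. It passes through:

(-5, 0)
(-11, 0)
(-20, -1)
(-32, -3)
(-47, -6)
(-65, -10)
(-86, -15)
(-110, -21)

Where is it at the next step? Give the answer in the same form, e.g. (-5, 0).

Taking differences between consecutive positions: (-6, +0), (-9, -1), (-12, -2), (-15, -3), (-18, -4), (-21, -5), (-24, -6). These grow by (-3, -1) each step.
step 8: (-110, -21) + (-27, -7) → (-137, -28)

(-137, -28)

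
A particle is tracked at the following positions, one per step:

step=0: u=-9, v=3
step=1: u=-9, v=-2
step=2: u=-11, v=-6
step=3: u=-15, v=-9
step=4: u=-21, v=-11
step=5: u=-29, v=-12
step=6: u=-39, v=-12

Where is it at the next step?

u=-51, v=-11

Taking differences between consecutive positions: (+0, -5), (-2, -4), (-4, -3), (-6, -2), (-8, -1), (-10, +0). These grow by (-2, +1) each step.
step 7: u=-39, v=-12 + (-12, +1) → u=-51, v=-11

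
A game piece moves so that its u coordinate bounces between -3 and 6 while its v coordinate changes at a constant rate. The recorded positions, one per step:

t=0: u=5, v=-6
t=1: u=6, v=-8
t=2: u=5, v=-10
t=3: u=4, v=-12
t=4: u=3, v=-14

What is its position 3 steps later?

The u coordinate reflects between -3 and 6, moving 1 per step.
  step 5: 3 → 2
  step 6: 2 → 1
  step 7: 1 → 0
The v coordinate changes by -2 each step: at step 7 it is -20.

u=0, v=-20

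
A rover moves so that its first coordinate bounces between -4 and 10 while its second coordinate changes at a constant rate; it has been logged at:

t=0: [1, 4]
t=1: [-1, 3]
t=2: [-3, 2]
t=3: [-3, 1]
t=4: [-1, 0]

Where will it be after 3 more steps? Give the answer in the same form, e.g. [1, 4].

[5, -3]

The first coordinate reflects between -4 and 10, moving 2 per step.
  step 5: -1 → 1
  step 6: 1 → 3
  step 7: 3 → 5
The second coordinate changes by -1 each step: at step 7 it is -3.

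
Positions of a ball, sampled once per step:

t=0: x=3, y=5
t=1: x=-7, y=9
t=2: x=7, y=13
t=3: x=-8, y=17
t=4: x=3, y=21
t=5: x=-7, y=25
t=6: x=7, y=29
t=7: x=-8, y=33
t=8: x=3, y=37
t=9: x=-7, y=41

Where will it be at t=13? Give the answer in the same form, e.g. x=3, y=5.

x=-7, y=57

The x coordinate repeats the cycle [3, -7, 7, -8] with period 4; step 13 mod 4 = 1, giving -7.
The y coordinate changes by +4 each step, so at step 13 it is 5 + 13·(4) = 57.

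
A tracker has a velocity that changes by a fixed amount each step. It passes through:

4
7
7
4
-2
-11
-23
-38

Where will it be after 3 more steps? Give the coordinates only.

-101

First differences are +3, +0, -3, -6, -9, -12, -15; their common second difference is -3 (constant acceleration).
step 8: -38 − 18 → -56
step 9: -56 − 21 → -77
step 10: -77 − 24 → -101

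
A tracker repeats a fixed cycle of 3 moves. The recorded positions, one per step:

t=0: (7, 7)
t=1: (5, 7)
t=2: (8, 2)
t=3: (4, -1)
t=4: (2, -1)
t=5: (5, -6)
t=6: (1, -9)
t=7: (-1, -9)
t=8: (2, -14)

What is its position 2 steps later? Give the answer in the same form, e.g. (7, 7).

Differencing gives (-2, +0), (+3, -5), (-4, -3), (-2, +0), (+3, -5), (-4, -3), (-2, +0), (+3, -5). This is the pattern (-2, +0), (+3, -5), (-4, -3) repeated.
step 9: apply (-4, -3) → (-2, -17)
step 10: apply (-2, +0) → (-4, -17)

(-4, -17)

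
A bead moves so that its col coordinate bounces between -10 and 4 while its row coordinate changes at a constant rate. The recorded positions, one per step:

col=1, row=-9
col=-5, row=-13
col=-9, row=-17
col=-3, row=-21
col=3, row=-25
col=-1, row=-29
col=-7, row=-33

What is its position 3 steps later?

col=3, row=-45

The col coordinate reflects between -10 and 4, moving 6 per step.
  step 7: -7 → -7
  step 8: -7 → -1
  step 9: -1 → 3
The row coordinate changes by -4 each step: at step 9 it is -45.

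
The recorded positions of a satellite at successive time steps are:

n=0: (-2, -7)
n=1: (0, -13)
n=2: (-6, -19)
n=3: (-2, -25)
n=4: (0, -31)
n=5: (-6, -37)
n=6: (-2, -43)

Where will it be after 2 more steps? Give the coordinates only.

(-6, -55)

First: cycles through -2, 0, -6 every 3 steps. Step 8 lands at position 2 of the cycle → -6.
Second: linear, -6 per step → -55 at step 8.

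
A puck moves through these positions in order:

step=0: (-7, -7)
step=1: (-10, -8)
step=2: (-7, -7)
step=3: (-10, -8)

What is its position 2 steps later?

Consecutive displacements (-3, -1), (+3, +1), (-3, -1) scale by a factor of -1 each step.
step 4: (-10, -8) + (+3, +1) → (-7, -7)
step 5: (-7, -7) + (-3, -1) → (-10, -8)

(-10, -8)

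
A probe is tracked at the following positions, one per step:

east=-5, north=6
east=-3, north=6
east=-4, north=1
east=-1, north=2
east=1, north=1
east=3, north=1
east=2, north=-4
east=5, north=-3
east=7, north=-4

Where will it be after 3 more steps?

east=11, north=-8

Differencing gives (+2,+0), (-1,-5), (+3,+1), (+2,-1), (+2,+0), (-1,-5), (+3,+1), (+2,-1). This is the pattern (+2,+0), (-1,-5), (+3,+1), (+2,-1) repeated.
step 9: apply (+2,+0) → east=9, north=-4
step 10: apply (-1,-5) → east=8, north=-9
step 11: apply (+3,+1) → east=11, north=-8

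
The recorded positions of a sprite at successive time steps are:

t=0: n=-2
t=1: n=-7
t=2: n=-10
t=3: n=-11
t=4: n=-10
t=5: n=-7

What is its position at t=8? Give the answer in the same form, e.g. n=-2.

Taking differences between consecutive positions: -5, -3, -1, +1, +3. These grow by +2 each step.
step 6: -7 + 5 → n=-2
step 7: -2 + 7 → n=5
step 8: 5 + 9 → n=14

n=14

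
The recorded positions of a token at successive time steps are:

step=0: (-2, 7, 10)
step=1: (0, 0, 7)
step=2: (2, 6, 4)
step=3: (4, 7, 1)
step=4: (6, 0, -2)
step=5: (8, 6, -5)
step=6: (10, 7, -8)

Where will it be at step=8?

The first coordinate changes by +2 each step, so at step 8 it is -2 + 8·(2) = 14.
The second coordinate repeats the cycle [7, 0, 6] with period 3; step 8 mod 3 = 2, giving 6.
The third coordinate changes by -3 each step, so at step 8 it is 10 + 8·(-3) = -14.

(14, 6, -14)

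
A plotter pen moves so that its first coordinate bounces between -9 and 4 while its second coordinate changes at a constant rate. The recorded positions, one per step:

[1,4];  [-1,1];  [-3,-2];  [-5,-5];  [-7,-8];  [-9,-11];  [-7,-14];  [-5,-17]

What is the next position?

[-3,-20]

The first coordinate travels 2 per step and bounces off the walls at -9 and 4.
  step 8: -5 → -3
The second coordinate changes by -3 each step: at step 8 it is -20.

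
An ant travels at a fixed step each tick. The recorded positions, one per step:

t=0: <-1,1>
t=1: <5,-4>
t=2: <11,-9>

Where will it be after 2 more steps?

The position changes by <+6,-5> every step.
step 3: <11,-9> + <+6,-5> → <17,-14>
step 4: <17,-14> + <+6,-5> → <23,-19>

<23,-19>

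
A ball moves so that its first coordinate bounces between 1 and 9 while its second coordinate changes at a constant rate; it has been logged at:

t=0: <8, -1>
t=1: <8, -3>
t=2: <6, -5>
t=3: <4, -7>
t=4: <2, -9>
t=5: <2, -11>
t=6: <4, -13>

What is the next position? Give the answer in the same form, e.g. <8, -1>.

<6, -15>

The first coordinate travels 2 per step and bounces off the walls at 1 and 9.
  step 7: 4 → 6
The second coordinate changes by -2 each step: at step 7 it is -15.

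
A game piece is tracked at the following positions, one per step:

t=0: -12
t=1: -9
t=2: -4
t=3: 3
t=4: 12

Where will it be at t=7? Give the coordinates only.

51

First differences are +3, +5, +7, +9; their common second difference is +2 (constant acceleration).
step 5: 12 + 11 → 23
step 6: 23 + 13 → 36
step 7: 36 + 15 → 51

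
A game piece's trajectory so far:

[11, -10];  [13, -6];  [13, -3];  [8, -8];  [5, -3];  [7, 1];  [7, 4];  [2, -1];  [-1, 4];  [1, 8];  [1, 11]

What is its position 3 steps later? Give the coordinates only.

[-5, 15]

Differencing gives [+2, +4], [+0, +3], [-5, -5], [-3, +5], [+2, +4], [+0, +3], [-5, -5], [-3, +5], [+2, +4], [+0, +3]. This is the pattern [+2, +4], [+0, +3], [-5, -5], [-3, +5] repeated.
step 11: apply [-5, -5] → [-4, 6]
step 12: apply [-3, +5] → [-7, 11]
step 13: apply [+2, +4] → [-5, 15]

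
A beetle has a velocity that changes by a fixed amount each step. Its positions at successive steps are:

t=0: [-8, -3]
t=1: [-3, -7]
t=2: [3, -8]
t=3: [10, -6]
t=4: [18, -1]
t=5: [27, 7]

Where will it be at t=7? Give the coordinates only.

First differences are [+5, -4], [+6, -1], [+7, +2], [+8, +5], [+9, +8]; their common second difference is [+1, +3] (constant acceleration).
step 6: [27, 7] + [+10, +11] → [37, 18]
step 7: [37, 18] + [+11, +14] → [48, 32]

[48, 32]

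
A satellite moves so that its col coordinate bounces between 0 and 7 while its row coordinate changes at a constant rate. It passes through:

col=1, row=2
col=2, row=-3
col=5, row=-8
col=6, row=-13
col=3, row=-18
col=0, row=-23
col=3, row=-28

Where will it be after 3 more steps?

The col coordinate reflects between 0 and 7, moving 3 per step.
  step 7: 3 → 6
  step 8: 6 → 5
  step 9: 5 → 2
The row coordinate changes by -5 each step: at step 9 it is -43.

col=2, row=-43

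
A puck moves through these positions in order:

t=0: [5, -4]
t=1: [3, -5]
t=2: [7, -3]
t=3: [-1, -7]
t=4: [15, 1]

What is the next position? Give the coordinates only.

Consecutive displacements [-2, -1], [+4, +2], [-8, -4], [+16, +8] scale by a factor of -2 each step.
step 5: [15, 1] + [-32, -16] → [-17, -15]

[-17, -15]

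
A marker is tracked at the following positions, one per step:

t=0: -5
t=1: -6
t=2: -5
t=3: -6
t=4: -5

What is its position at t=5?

Step-to-step displacements: -1, +1, -1, +1; each is -1× the previous.
step 5: -5 − 1 → -6

-6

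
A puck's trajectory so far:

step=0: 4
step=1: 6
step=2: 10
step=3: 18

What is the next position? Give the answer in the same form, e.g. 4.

34

Consecutive displacements +2, +4, +8 scale by a factor of 2 each step.
step 4: 18 + 16 → 34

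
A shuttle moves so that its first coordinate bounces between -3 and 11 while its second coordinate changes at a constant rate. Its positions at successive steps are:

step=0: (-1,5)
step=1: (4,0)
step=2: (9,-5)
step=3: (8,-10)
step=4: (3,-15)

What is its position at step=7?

The first coordinate travels 5 per step and bounces off the walls at -3 and 11.
  step 5: 3 → -2
  step 6: -2 → 1
  step 7: 1 → 6
The second coordinate changes by -5 each step: at step 7 it is -30.

(6,-30)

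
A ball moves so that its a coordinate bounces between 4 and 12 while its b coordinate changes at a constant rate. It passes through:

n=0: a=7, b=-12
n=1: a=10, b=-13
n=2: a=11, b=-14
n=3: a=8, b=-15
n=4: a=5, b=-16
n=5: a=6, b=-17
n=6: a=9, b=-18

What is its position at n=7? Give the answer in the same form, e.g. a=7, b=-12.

a=12, b=-19

The a coordinate reflects between 4 and 12, moving 3 per step.
  step 7: 9 → 12
The b coordinate changes by -1 each step: at step 7 it is -19.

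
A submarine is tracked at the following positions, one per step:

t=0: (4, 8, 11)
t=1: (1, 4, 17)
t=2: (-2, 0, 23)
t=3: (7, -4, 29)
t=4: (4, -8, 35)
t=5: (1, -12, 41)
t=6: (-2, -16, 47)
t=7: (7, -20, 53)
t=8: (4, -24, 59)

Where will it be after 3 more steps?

The first coordinate repeats the cycle [4, 1, -2, 7] with period 4; step 11 mod 4 = 3, giving 7.
The second coordinate changes by -4 each step, so at step 11 it is 8 + 11·(-4) = -36.
The third coordinate changes by +6 each step, so at step 11 it is 11 + 11·(6) = 77.

(7, -36, 77)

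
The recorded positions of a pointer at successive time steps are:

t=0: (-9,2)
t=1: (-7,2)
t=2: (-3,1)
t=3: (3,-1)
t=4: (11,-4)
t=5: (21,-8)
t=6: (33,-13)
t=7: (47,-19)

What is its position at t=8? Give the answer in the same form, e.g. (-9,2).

(63,-26)

Taking differences between consecutive positions: (+2,+0), (+4,-1), (+6,-2), (+8,-3), (+10,-4), (+12,-5), (+14,-6). These grow by (+2,-1) each step.
step 8: (47,-19) + (+16,-7) → (63,-26)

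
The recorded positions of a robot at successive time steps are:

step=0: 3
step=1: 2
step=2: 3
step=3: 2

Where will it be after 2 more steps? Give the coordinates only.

2

Step-to-step displacements: -1, +1, -1; each is -1× the previous.
step 4: 2 + 1 → 3
step 5: 3 − 1 → 2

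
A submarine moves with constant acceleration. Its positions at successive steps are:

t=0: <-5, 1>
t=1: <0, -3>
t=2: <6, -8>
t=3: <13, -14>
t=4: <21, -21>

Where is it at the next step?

Taking differences between consecutive positions: <+5, -4>, <+6, -5>, <+7, -6>, <+8, -7>. These grow by <+1, -1> each step.
step 5: <21, -21> + <+9, -8> → <30, -29>

<30, -29>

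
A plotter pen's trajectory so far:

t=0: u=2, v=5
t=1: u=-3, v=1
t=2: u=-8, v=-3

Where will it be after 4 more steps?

u=-28, v=-19

The position changes by (-5, -4) every step.
step 3: u=-8, v=-3 + (-5, -4) → u=-13, v=-7
step 4: u=-13, v=-7 + (-5, -4) → u=-18, v=-11
step 5: u=-18, v=-11 + (-5, -4) → u=-23, v=-15
step 6: u=-23, v=-15 + (-5, -4) → u=-28, v=-19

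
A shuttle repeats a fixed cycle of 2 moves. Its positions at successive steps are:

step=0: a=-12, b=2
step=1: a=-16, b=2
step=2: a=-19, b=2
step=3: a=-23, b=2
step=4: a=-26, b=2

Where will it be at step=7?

a=-37, b=2

Step-to-step displacements: (-4, +0), (-3, +0), (-4, +0), (-3, +0) — a repeating cycle of length 2.
step 5: apply (-4, +0) → a=-30, b=2
step 6: apply (-3, +0) → a=-33, b=2
step 7: apply (-4, +0) → a=-37, b=2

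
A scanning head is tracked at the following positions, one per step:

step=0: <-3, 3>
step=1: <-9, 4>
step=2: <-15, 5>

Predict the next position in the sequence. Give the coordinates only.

The position changes by <-6, +1> every step.
step 3: <-15, 5> + <-6, +1> → <-21, 6>

<-21, 6>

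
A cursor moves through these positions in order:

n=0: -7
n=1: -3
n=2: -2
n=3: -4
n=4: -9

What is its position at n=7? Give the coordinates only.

-42

First differences are +4, +1, -2, -5; their common second difference is -3 (constant acceleration).
step 5: -9 − 8 → -17
step 6: -17 − 11 → -28
step 7: -28 − 14 → -42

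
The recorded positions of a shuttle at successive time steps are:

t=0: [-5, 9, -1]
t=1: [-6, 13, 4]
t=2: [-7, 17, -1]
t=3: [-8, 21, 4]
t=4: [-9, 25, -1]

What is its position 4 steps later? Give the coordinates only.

[-13, 41, -1]

The first coordinate changes by -1 each step, so at step 8 it is -5 + 8·(-1) = -13.
The second coordinate changes by +4 each step, so at step 8 it is 9 + 8·(4) = 41.
The third coordinate repeats the cycle [-1, 4] with period 2; step 8 mod 2 = 0, giving -1.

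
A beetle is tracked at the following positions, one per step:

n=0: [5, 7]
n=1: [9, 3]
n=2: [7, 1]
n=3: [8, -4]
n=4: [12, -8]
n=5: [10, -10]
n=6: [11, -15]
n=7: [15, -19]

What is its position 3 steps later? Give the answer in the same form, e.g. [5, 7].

The moves between consecutive positions are [+4, -4], [-2, -2], [+1, -5], [+4, -4], [-2, -2], [+1, -5], [+4, -4]; they repeat the 3-cycle [[+4, -4], [-2, -2], [+1, -5]].
step 8: apply [-2, -2] → [13, -21]
step 9: apply [+1, -5] → [14, -26]
step 10: apply [+4, -4] → [18, -30]

[18, -30]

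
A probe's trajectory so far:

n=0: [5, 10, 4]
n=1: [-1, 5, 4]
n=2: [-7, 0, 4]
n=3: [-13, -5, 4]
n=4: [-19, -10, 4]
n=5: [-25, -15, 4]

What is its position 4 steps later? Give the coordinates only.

The position changes by [-6, -5, +0] every step.
step 6: [-25, -15, 4] + [-6, -5, +0] → [-31, -20, 4]
step 7: [-31, -20, 4] + [-6, -5, +0] → [-37, -25, 4]
step 8: [-37, -25, 4] + [-6, -5, +0] → [-43, -30, 4]
step 9: [-43, -30, 4] + [-6, -5, +0] → [-49, -35, 4]

[-49, -35, 4]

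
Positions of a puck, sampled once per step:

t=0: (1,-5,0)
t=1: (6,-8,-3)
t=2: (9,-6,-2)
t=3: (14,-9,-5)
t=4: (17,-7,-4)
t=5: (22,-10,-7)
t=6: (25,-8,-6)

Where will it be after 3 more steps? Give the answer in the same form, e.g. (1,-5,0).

The moves between consecutive positions are (+5,-3,-3), (+3,+2,+1), (+5,-3,-3), (+3,+2,+1), (+5,-3,-3), (+3,+2,+1); they repeat the 2-cycle [(+5,-3,-3), (+3,+2,+1)].
step 7: apply (+5,-3,-3) → (30,-11,-9)
step 8: apply (+3,+2,+1) → (33,-9,-8)
step 9: apply (+5,-3,-3) → (38,-12,-11)

(38,-12,-11)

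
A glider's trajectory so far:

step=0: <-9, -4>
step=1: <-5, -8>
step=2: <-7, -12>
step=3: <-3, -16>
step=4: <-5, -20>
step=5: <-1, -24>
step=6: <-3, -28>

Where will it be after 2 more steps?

<-1, -36>

Differencing gives <+4, -4>, <-2, -4>, <+4, -4>, <-2, -4>, <+4, -4>, <-2, -4>. This is the pattern <+4, -4>, <-2, -4> repeated.
step 7: apply <+4, -4> → <1, -32>
step 8: apply <-2, -4> → <-1, -36>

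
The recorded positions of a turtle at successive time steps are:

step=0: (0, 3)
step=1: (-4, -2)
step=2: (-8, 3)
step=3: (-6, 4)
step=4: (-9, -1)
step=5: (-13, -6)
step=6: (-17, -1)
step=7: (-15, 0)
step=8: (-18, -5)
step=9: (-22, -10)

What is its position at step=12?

(-27, -9)

Differencing gives (-4, -5), (-4, +5), (+2, +1), (-3, -5), (-4, -5), (-4, +5), (+2, +1), (-3, -5), (-4, -5). This is the pattern (-4, -5), (-4, +5), (+2, +1), (-3, -5) repeated.
step 10: apply (-4, +5) → (-26, -5)
step 11: apply (+2, +1) → (-24, -4)
step 12: apply (-3, -5) → (-27, -9)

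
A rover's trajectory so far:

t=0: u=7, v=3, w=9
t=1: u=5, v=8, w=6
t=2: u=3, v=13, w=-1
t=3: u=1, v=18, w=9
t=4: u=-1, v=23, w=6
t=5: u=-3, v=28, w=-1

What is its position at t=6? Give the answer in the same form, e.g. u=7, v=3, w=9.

U: linear, -2 per step → -5 at step 6.
V: linear, +5 per step → 33 at step 6.
W: cycles through 9, 6, -1 every 3 steps. Step 6 lands at position 0 of the cycle → 9.

u=-5, v=33, w=9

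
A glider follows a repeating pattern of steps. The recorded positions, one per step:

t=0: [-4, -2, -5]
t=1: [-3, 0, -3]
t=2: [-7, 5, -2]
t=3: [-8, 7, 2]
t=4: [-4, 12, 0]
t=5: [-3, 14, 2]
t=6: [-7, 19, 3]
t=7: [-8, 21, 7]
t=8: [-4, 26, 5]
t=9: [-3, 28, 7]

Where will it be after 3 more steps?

[-4, 40, 10]

Differencing gives [+1, +2, +2], [-4, +5, +1], [-1, +2, +4], [+4, +5, -2], [+1, +2, +2], [-4, +5, +1], [-1, +2, +4], [+4, +5, -2], [+1, +2, +2]. This is the pattern [+1, +2, +2], [-4, +5, +1], [-1, +2, +4], [+4, +5, -2] repeated.
step 10: apply [-4, +5, +1] → [-7, 33, 8]
step 11: apply [-1, +2, +4] → [-8, 35, 12]
step 12: apply [+4, +5, -2] → [-4, 40, 10]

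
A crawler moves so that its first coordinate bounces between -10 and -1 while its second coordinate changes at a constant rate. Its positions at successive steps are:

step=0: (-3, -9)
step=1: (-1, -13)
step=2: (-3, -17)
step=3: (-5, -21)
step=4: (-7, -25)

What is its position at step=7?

(-7, -37)

The first coordinate travels 2 per step and bounces off the walls at -10 and -1.
  step 5: -7 → -9
  step 6: -9 → -9
  step 7: -9 → -7
The second coordinate changes by -4 each step: at step 7 it is -37.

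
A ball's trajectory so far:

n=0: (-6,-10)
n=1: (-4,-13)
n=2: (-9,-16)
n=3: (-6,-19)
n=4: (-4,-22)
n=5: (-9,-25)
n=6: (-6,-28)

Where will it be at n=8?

First: cycles through -6, -4, -9 every 3 steps. Step 8 lands at position 2 of the cycle → -9.
Second: linear, -3 per step → -34 at step 8.

(-9,-34)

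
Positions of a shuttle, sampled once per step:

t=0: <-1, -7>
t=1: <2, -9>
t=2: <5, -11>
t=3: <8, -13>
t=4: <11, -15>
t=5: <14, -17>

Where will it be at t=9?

The position changes by <+3, -2> every step.
step 6: <14, -17> + <+3, -2> → <17, -19>
step 7: <17, -19> + <+3, -2> → <20, -21>
step 8: <20, -21> + <+3, -2> → <23, -23>
step 9: <23, -23> + <+3, -2> → <26, -25>

<26, -25>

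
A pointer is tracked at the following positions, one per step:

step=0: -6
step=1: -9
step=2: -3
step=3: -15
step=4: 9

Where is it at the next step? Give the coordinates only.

-39

The jumps are -3, +6, -12, +24 — a geometric progression with ratio -2.
step 5: 9 − 48 → -39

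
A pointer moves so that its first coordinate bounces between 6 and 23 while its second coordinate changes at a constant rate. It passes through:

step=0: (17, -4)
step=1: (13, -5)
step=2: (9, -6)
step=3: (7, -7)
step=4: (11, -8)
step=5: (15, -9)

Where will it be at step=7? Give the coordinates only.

The first coordinate reflects between 6 and 23, moving 4 per step.
  step 6: 15 → 19
  step 7: 19 → 23
The second coordinate changes by -1 each step: at step 7 it is -11.

(23, -11)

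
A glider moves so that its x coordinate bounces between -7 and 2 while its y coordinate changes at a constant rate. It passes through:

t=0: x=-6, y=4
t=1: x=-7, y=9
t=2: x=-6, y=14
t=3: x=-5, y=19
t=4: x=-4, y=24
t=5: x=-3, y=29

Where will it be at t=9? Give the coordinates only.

x=1, y=49

The x coordinate reflects between -7 and 2, moving 1 per step.
  step 6: -3 → -2
  step 7: -2 → -1
  step 8: -1 → 0
  step 9: 0 → 1
The y coordinate changes by +5 each step: at step 9 it is 49.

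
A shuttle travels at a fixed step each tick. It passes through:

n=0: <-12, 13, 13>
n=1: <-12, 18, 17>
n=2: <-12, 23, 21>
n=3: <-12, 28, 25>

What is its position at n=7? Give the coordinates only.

<-12, 48, 41>

The position changes by <+0, +5, +4> every step.
step 4: <-12, 28, 25> + <+0, +5, +4> → <-12, 33, 29>
step 5: <-12, 33, 29> + <+0, +5, +4> → <-12, 38, 33>
step 6: <-12, 38, 33> + <+0, +5, +4> → <-12, 43, 37>
step 7: <-12, 43, 37> + <+0, +5, +4> → <-12, 48, 41>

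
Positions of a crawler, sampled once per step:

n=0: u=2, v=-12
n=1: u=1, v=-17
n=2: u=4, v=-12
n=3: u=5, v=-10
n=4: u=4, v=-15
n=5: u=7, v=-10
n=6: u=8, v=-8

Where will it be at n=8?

Step-to-step displacements: (-1,-5), (+3,+5), (+1,+2), (-1,-5), (+3,+5), (+1,+2) — a repeating cycle of length 3.
step 7: apply (-1,-5) → u=7, v=-13
step 8: apply (+3,+5) → u=10, v=-8

u=10, v=-8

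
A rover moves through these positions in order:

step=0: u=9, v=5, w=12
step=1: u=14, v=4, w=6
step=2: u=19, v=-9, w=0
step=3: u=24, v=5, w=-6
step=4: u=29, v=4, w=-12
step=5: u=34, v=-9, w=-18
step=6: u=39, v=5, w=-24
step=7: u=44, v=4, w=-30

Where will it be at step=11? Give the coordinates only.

u=64, v=-9, w=-54

U: linear, +5 per step → 64 at step 11.
V: cycles through 5, 4, -9 every 3 steps. Step 11 lands at position 2 of the cycle → -9.
W: linear, -6 per step → -54 at step 11.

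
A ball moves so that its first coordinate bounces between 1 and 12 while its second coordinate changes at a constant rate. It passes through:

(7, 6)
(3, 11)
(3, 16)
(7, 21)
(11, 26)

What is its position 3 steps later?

(1, 41)

The first coordinate travels 4 per step and bounces off the walls at 1 and 12.
  step 5: 11 → 9
  step 6: 9 → 5
  step 7: 5 → 1
The second coordinate changes by +5 each step: at step 7 it is 41.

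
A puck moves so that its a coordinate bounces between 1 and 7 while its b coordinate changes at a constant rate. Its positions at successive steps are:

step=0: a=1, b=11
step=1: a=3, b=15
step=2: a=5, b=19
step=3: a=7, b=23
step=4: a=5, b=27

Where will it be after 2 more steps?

The a coordinate travels 2 per step and bounces off the walls at 1 and 7.
  step 5: 5 → 3
  step 6: 3 → 1
The b coordinate changes by +4 each step: at step 6 it is 35.

a=1, b=35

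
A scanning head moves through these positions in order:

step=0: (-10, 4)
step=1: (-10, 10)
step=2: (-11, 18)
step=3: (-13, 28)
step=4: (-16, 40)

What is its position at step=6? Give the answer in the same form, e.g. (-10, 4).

First differences are (+0, +6), (-1, +8), (-2, +10), (-3, +12); their common second difference is (-1, +2) (constant acceleration).
step 5: (-16, 40) + (-4, +14) → (-20, 54)
step 6: (-20, 54) + (-5, +16) → (-25, 70)

(-25, 70)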